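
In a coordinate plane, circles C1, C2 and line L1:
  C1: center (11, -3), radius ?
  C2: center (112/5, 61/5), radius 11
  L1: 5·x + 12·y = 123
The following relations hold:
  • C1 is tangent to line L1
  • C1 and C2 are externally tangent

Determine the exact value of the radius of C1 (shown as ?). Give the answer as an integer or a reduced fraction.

8

1. [C1‖L1]  r_C1² − 64 = 0  ⇒  r_C1 = 8 (r>0 drops 1)
2. [ext C1·C2]  r_C1² + 22r_C1 − 240 = 0  ⇒  r_C1 = 8 (r>0 drops 1)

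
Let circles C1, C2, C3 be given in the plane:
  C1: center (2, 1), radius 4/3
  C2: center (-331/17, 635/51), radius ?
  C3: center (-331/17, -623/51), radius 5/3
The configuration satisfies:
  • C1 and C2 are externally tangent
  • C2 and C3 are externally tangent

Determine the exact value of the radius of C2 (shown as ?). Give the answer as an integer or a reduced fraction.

1. [ext C1·C2]  r_C2² + (8/3)r_C2 − 1771/3 = 0  ⇒  r_C2 = 23 (r>0 drops 1)
2. [ext C2·C3]  r_C2² + (10/3)r_C2 − 1817/3 = 0  ⇒  r_C2 = 23 (r>0 drops 1)

23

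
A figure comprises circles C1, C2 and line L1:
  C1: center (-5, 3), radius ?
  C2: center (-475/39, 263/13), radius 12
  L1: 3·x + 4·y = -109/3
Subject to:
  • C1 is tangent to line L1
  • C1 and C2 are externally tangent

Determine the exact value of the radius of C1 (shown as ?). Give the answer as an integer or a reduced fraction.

1. [C1‖L1]  r_C1² − 400/9 = 0  ⇒  r_C1 = 20/3 (r>0 drops 1)
2. [ext C1·C2]  r_C1² + 24r_C1 − 1840/9 = 0  ⇒  r_C1 = 20/3 (r>0 drops 1)

20/3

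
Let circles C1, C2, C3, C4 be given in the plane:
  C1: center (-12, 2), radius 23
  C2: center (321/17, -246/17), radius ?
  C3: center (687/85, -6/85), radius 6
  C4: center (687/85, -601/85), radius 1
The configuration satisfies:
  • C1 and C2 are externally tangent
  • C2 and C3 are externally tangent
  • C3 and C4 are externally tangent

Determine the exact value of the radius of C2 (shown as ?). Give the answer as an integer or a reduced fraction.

12

1. [ext C1·C2]  r_C2² + 46r_C2 − 696 = 0  ⇒  r_C2 = 12 (r>0 drops 1)
2. [ext C2·C3]  r_C2² + 12r_C2 − 288 = 0  ⇒  r_C2 = 12 (r>0 drops 1)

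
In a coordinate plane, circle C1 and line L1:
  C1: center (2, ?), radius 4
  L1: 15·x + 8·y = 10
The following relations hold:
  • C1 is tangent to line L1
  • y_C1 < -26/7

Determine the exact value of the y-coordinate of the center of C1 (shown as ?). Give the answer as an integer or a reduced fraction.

-11

1. [C1‖L1]  y_C1² + 5y_C1 − 66 = 0  ⇒  y_C1 = -11 or 6
2. given y_C1 < -26/7: keep -11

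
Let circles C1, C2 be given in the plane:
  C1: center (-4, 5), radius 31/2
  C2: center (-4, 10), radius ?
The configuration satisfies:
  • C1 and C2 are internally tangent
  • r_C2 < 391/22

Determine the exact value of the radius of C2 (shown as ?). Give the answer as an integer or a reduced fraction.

1. [int C1,C2]  r_C2² − 31r_C2 + 861/4 = 0  ⇒  r_C2 = 21/2 or 41/2
2. given r_C2 < 391/22: keep 21/2

21/2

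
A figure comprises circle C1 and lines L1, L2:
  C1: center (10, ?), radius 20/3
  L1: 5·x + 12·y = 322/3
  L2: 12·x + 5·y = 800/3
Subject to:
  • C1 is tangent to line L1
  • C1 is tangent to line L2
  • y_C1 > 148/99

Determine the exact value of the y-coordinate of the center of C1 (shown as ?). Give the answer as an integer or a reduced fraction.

1. [C1‖L1]  y_C1² − (86/9)y_C1 − 88/3 = 0  ⇒  y_C1 = -22/9 or 12
2. [C1‖L2]  y_C1² − (176/3)y_C1 + 560 = 0  ⇒  y_C1 = 12 or 140/3

12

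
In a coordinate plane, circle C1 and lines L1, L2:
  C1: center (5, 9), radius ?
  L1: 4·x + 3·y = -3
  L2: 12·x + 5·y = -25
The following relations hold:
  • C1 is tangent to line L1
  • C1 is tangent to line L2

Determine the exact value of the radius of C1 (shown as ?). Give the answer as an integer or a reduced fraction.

10

1. [C1‖L1]  r_C1² − 100 = 0  ⇒  r_C1 = 10 (r>0 drops 1)
2. [C1‖L2]  r_C1² − 100 = 0  ⇒  r_C1 = 10 (r>0 drops 1)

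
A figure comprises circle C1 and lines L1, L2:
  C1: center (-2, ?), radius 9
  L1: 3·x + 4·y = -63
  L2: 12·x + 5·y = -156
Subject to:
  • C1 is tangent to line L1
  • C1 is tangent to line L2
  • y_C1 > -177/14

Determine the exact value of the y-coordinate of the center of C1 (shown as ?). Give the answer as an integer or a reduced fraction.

-3

1. [C1‖L1]  y_C1² + (57/2)y_C1 + 153/2 = 0  ⇒  y_C1 = -51/2 or -3
2. [C1‖L2]  y_C1² + (264/5)y_C1 + 747/5 = 0  ⇒  y_C1 = -249/5 or -3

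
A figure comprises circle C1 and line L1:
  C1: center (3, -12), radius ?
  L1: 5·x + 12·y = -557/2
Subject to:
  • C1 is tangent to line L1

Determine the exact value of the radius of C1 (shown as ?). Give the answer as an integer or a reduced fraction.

1. [C1‖L1]  r_C1² − 529/4 = 0  ⇒  r_C1 = 23/2 (r>0 drops 1)

23/2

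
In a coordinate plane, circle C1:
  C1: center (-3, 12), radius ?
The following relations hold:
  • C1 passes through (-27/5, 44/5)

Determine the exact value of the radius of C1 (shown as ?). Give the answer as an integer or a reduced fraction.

4

1. [C1∋P]  r_C1² − 16 = 0  ⇒  r_C1 = 4 (r>0 drops 1)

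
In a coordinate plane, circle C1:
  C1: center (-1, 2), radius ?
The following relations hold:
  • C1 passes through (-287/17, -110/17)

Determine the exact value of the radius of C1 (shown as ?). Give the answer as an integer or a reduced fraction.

18

1. [C1∋P]  r_C1² − 324 = 0  ⇒  r_C1 = 18 (r>0 drops 1)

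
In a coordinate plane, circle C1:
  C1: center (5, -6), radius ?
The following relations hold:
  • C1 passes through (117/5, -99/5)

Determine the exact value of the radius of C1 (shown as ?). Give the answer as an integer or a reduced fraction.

23

1. [C1∋P]  r_C1² − 529 = 0  ⇒  r_C1 = 23 (r>0 drops 1)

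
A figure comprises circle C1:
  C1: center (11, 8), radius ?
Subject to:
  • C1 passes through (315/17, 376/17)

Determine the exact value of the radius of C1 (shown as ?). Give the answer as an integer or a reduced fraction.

16

1. [C1∋P]  r_C1² − 256 = 0  ⇒  r_C1 = 16 (r>0 drops 1)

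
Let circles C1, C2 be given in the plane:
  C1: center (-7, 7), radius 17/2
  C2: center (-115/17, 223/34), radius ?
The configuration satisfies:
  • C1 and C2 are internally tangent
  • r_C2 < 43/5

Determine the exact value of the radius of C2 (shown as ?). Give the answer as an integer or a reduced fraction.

8

1. [int C1,C2]  r_C2² − 17r_C2 + 72 = 0  ⇒  r_C2 = 8 or 9
2. given r_C2 < 43/5: keep 8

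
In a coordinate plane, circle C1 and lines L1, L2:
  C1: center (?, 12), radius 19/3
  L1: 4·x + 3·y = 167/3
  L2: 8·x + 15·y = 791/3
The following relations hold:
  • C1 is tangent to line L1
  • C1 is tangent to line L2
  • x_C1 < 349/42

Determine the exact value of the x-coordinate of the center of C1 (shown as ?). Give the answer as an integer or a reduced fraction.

1. [C1‖L1]  x_C1² − (59/6)x_C1 − 77/2 = 0  ⇒  x_C1 = -3 or 77/6
2. [C1‖L2]  x_C1² − (251/12)x_C1 − 287/4 = 0  ⇒  x_C1 = -3 or 287/12

-3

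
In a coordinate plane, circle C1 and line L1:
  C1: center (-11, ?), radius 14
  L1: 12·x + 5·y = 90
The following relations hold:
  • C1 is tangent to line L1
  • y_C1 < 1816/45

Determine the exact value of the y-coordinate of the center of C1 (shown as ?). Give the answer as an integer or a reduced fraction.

8

1. [C1‖L1]  y_C1² − (444/5)y_C1 + 3232/5 = 0  ⇒  y_C1 = 8 or 404/5
2. given y_C1 < 1816/45: keep 8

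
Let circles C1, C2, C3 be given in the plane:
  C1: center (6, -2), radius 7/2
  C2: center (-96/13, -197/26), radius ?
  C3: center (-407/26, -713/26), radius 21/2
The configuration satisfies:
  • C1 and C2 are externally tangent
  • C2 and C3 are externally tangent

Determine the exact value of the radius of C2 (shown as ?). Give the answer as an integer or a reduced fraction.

11

1. [ext C1·C2]  r_C2² + 7r_C2 − 198 = 0  ⇒  r_C2 = 11 (r>0 drops 1)
2. [ext C2·C3]  r_C2² + 21r_C2 − 352 = 0  ⇒  r_C2 = 11 (r>0 drops 1)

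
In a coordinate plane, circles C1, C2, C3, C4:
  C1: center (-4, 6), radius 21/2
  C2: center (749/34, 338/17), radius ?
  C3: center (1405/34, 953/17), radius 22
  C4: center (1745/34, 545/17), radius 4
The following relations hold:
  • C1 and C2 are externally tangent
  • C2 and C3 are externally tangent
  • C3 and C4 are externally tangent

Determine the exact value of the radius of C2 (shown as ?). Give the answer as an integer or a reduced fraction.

1. [ext C1·C2]  r_C2² + 21r_C2 − 760 = 0  ⇒  r_C2 = 19 (r>0 drops 1)
2. [ext C2·C3]  r_C2² + 44r_C2 − 1197 = 0  ⇒  r_C2 = 19 (r>0 drops 1)

19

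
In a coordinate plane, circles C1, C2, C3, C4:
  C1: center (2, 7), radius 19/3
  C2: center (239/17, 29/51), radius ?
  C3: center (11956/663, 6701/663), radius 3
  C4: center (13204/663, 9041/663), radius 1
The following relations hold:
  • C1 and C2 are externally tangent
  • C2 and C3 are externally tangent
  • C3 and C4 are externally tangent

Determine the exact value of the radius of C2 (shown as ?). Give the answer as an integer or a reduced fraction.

1. [ext C1·C2]  r_C2² + (38/3)r_C2 − 440/3 = 0  ⇒  r_C2 = 22/3 (r>0 drops 1)
2. [ext C2·C3]  r_C2² + 6r_C2 − 880/9 = 0  ⇒  r_C2 = 22/3 (r>0 drops 1)

22/3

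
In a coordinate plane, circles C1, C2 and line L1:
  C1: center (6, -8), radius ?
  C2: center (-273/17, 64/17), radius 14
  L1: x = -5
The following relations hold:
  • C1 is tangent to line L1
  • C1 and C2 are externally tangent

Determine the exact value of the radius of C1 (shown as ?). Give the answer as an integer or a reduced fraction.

11

1. [C1‖L1]  r_C1² − 121 = 0  ⇒  r_C1 = 11 (r>0 drops 1)
2. [ext C1·C2]  r_C1² + 28r_C1 − 429 = 0  ⇒  r_C1 = 11 (r>0 drops 1)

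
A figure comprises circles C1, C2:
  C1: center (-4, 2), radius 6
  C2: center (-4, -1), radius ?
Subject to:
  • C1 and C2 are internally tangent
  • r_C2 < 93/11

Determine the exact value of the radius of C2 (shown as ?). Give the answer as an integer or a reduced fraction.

3

1. [int C1,C2]  r_C2² − 12r_C2 + 27 = 0  ⇒  r_C2 = 3 or 9
2. given r_C2 < 93/11: keep 3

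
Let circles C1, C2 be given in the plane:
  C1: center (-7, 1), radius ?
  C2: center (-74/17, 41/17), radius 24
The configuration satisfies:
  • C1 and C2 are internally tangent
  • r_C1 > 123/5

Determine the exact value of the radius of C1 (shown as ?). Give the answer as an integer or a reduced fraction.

27

1. [int C1,C2]  r_C1² − 48r_C1 + 567 = 0  ⇒  r_C1 = 21 or 27
2. given r_C1 > 123/5: keep 27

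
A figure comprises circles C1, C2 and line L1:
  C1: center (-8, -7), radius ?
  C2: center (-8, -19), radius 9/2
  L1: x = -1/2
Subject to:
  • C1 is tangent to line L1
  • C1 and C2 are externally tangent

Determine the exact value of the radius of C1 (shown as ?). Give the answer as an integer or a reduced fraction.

15/2

1. [C1‖L1]  r_C1² − 225/4 = 0  ⇒  r_C1 = 15/2 (r>0 drops 1)
2. [ext C1·C2]  r_C1² + 9r_C1 − 495/4 = 0  ⇒  r_C1 = 15/2 (r>0 drops 1)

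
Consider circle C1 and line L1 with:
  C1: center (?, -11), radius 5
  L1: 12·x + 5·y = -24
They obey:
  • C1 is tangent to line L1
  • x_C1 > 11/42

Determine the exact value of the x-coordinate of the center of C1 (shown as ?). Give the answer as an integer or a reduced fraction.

8

1. [C1‖L1]  x_C1² − (31/6)x_C1 − 68/3 = 0  ⇒  x_C1 = -17/6 or 8
2. given x_C1 > 11/42: keep 8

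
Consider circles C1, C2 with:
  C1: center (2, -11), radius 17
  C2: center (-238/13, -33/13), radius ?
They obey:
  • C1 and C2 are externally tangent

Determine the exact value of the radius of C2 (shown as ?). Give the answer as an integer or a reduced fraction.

5

1. [ext C1·C2]  r_C2² + 34r_C2 − 195 = 0  ⇒  r_C2 = 5 (r>0 drops 1)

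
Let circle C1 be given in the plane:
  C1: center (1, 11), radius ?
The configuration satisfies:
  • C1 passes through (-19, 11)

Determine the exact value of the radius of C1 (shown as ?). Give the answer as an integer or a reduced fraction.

20

1. [C1∋P]  r_C1² − 400 = 0  ⇒  r_C1 = 20 (r>0 drops 1)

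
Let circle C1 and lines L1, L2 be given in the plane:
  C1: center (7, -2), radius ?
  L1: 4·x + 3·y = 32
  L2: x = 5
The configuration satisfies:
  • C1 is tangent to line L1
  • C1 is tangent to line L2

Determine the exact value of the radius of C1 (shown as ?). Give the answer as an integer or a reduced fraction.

2

1. [C1‖L1]  r_C1² − 4 = 0  ⇒  r_C1 = 2 (r>0 drops 1)
2. [C1‖L2]  r_C1² − 4 = 0  ⇒  r_C1 = 2 (r>0 drops 1)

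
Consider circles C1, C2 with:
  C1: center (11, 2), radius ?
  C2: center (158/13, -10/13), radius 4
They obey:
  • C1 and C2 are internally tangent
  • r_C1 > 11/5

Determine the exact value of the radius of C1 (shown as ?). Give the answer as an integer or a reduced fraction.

1. [int C1,C2]  r_C1² − 8r_C1 + 7 = 0  ⇒  r_C1 = 1 or 7
2. given r_C1 > 11/5: keep 7

7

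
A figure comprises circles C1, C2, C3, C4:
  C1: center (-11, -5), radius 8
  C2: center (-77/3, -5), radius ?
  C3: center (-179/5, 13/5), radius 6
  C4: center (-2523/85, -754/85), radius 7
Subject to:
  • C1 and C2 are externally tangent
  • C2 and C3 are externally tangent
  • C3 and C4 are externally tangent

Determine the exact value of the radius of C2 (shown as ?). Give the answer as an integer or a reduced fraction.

20/3

1. [ext C1·C2]  r_C2² + 16r_C2 − 1360/9 = 0  ⇒  r_C2 = 20/3 (r>0 drops 1)
2. [ext C2·C3]  r_C2² + 12r_C2 − 1120/9 = 0  ⇒  r_C2 = 20/3 (r>0 drops 1)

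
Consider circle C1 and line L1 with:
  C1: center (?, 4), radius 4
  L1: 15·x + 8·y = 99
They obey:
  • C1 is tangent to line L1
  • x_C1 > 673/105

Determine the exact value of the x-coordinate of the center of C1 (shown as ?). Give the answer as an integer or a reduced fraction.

9

1. [C1‖L1]  x_C1² − (134/15)x_C1 − 3/5 = 0  ⇒  x_C1 = -1/15 or 9
2. given x_C1 > 673/105: keep 9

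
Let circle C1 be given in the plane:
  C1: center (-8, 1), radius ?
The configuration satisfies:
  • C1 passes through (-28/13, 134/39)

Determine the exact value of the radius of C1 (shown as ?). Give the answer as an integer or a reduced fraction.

19/3

1. [C1∋P]  r_C1² − 361/9 = 0  ⇒  r_C1 = 19/3 (r>0 drops 1)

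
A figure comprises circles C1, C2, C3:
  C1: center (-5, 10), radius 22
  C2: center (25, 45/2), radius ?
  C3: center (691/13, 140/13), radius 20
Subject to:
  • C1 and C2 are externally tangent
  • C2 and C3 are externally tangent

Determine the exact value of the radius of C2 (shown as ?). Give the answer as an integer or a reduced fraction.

1. [ext C1·C2]  r_C2² + 44r_C2 − 2289/4 = 0  ⇒  r_C2 = 21/2 (r>0 drops 1)
2. [ext C2·C3]  r_C2² + 40r_C2 − 2121/4 = 0  ⇒  r_C2 = 21/2 (r>0 drops 1)

21/2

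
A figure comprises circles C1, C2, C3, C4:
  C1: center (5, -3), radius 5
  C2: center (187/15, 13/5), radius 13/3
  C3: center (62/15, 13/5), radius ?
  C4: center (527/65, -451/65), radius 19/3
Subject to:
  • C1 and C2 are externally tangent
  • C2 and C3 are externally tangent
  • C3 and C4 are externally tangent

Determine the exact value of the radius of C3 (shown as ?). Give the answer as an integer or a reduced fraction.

1. [ext C2·C3]  r_C3² + (26/3)r_C3 − 152/3 = 0  ⇒  r_C3 = 4 (r>0 drops 1)
2. [ext C3·C4]  r_C3² + (38/3)r_C3 − 200/3 = 0  ⇒  r_C3 = 4 (r>0 drops 1)

4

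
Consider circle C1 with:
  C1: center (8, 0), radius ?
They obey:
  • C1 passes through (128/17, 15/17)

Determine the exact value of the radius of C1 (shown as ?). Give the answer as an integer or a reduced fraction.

1. [C1∋P]  r_C1² − 1 = 0  ⇒  r_C1 = 1 (r>0 drops 1)

1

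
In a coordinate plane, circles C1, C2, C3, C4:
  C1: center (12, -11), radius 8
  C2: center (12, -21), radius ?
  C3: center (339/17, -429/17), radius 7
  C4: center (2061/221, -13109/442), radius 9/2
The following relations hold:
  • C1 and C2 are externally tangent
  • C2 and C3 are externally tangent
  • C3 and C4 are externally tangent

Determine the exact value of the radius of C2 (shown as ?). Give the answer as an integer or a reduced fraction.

1. [ext C1·C2]  r_C2² + 16r_C2 − 36 = 0  ⇒  r_C2 = 2 (r>0 drops 1)
2. [ext C2·C3]  r_C2² + 14r_C2 − 32 = 0  ⇒  r_C2 = 2 (r>0 drops 1)

2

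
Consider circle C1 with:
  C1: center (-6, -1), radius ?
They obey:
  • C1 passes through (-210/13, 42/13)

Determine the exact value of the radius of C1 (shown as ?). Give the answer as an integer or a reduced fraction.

11

1. [C1∋P]  r_C1² − 121 = 0  ⇒  r_C1 = 11 (r>0 drops 1)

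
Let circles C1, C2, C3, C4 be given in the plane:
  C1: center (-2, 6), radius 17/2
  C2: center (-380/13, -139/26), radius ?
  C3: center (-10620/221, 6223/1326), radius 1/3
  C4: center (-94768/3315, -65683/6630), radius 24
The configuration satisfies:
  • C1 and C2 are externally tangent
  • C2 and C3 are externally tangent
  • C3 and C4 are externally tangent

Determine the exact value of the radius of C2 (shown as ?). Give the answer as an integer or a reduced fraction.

21

1. [ext C1·C2]  r_C2² + 17r_C2 − 798 = 0  ⇒  r_C2 = 21 (r>0 drops 1)
2. [ext C2·C3]  r_C2² + (2/3)r_C2 − 455 = 0  ⇒  r_C2 = 21 (r>0 drops 1)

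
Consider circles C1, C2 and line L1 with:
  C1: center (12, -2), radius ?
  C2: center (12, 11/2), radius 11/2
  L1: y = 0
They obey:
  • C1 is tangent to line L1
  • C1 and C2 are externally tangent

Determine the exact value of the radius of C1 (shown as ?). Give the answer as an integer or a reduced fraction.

1. [C1‖L1]  r_C1² − 4 = 0  ⇒  r_C1 = 2 (r>0 drops 1)
2. [ext C1·C2]  r_C1² + 11r_C1 − 26 = 0  ⇒  r_C1 = 2 (r>0 drops 1)

2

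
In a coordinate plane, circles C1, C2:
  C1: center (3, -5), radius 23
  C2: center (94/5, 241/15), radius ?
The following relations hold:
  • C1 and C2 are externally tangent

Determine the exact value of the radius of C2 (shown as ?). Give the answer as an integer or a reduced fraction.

10/3

1. [ext C1·C2]  r_C2² + 46r_C2 − 1480/9 = 0  ⇒  r_C2 = 10/3 (r>0 drops 1)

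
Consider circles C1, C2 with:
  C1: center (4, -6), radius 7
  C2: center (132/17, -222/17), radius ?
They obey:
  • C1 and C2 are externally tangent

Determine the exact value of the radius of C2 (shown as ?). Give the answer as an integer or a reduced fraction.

1. [ext C1·C2]  r_C2² + 14r_C2 − 15 = 0  ⇒  r_C2 = 1 (r>0 drops 1)

1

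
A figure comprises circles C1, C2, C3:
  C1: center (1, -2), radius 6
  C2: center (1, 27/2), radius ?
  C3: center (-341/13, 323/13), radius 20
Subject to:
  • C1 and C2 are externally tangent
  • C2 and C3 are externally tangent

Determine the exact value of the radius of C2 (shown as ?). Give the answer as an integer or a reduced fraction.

19/2

1. [ext C1·C2]  r_C2² + 12r_C2 − 817/4 = 0  ⇒  r_C2 = 19/2 (r>0 drops 1)
2. [ext C2·C3]  r_C2² + 40r_C2 − 1881/4 = 0  ⇒  r_C2 = 19/2 (r>0 drops 1)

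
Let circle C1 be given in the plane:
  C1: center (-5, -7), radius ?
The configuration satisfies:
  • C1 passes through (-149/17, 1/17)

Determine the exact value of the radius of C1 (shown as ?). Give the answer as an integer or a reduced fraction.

1. [C1∋P]  r_C1² − 64 = 0  ⇒  r_C1 = 8 (r>0 drops 1)

8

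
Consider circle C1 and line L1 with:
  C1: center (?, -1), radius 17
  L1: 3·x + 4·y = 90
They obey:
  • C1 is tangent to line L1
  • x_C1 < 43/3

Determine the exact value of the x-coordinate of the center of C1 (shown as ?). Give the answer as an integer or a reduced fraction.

1. [C1‖L1]  x_C1² − (188/3)x_C1 + 179 = 0  ⇒  x_C1 = 3 or 179/3
2. given x_C1 < 43/3: keep 3

3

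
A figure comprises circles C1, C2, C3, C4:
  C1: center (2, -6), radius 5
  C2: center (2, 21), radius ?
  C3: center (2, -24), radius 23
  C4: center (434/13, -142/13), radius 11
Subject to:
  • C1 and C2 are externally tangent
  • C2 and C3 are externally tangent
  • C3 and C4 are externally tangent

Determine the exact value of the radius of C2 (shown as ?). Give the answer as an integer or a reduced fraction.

1. [ext C1·C2]  r_C2² + 10r_C2 − 704 = 0  ⇒  r_C2 = 22 (r>0 drops 1)
2. [ext C2·C3]  r_C2² + 46r_C2 − 1496 = 0  ⇒  r_C2 = 22 (r>0 drops 1)

22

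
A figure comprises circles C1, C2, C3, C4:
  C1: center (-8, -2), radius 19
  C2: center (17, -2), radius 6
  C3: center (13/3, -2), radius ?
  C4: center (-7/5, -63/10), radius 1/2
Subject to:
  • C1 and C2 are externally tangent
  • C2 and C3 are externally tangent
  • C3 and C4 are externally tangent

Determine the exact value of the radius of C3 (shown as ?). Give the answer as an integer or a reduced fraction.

20/3

1. [ext C2·C3]  r_C3² + 12r_C3 − 1120/9 = 0  ⇒  r_C3 = 20/3 (r>0 drops 1)
2. [ext C3·C4]  r_C3² + 1r_C3 − 460/9 = 0  ⇒  r_C3 = 20/3 (r>0 drops 1)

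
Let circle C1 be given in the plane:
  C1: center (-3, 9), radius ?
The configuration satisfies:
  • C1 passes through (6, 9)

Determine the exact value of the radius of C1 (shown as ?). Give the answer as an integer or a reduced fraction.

1. [C1∋P]  r_C1² − 81 = 0  ⇒  r_C1 = 9 (r>0 drops 1)

9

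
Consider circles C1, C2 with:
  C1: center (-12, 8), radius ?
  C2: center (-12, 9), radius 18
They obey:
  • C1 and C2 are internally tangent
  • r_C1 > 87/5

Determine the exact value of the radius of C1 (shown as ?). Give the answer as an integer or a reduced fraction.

19

1. [int C1,C2]  r_C1² − 36r_C1 + 323 = 0  ⇒  r_C1 = 17 or 19
2. given r_C1 > 87/5: keep 19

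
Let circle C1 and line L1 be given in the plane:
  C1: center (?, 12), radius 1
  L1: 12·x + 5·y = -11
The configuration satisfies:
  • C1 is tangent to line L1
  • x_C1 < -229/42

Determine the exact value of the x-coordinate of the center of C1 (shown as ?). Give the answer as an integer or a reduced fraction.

-7

1. [C1‖L1]  x_C1² + (71/6)x_C1 + 203/6 = 0  ⇒  x_C1 = -7 or -29/6
2. given x_C1 < -229/42: keep -7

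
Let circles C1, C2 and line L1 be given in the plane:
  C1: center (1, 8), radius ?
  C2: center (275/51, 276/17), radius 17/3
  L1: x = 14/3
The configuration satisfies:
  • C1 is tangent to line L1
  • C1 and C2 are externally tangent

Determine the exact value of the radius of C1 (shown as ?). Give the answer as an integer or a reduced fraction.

11/3

1. [C1‖L1]  r_C1² − 121/9 = 0  ⇒  r_C1 = 11/3 (r>0 drops 1)
2. [ext C1·C2]  r_C1² + (34/3)r_C1 − 55 = 0  ⇒  r_C1 = 11/3 (r>0 drops 1)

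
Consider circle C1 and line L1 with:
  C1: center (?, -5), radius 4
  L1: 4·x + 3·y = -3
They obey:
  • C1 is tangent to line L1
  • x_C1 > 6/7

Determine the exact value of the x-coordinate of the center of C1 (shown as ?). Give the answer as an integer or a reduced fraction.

1. [C1‖L1]  x_C1² − 6x_C1 − 16 = 0  ⇒  x_C1 = -2 or 8
2. given x_C1 > 6/7: keep 8

8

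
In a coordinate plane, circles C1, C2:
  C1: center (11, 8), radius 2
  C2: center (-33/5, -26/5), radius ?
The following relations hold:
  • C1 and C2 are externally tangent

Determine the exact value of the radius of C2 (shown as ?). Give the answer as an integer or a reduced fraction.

1. [ext C1·C2]  r_C2² + 4r_C2 − 480 = 0  ⇒  r_C2 = 20 (r>0 drops 1)

20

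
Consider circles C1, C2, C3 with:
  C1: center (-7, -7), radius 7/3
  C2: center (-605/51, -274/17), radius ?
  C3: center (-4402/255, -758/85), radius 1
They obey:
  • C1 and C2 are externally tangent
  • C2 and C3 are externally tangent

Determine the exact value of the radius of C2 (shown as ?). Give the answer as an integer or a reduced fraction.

8

1. [ext C1·C2]  r_C2² + (14/3)r_C2 − 304/3 = 0  ⇒  r_C2 = 8 (r>0 drops 1)
2. [ext C2·C3]  r_C2² + 2r_C2 − 80 = 0  ⇒  r_C2 = 8 (r>0 drops 1)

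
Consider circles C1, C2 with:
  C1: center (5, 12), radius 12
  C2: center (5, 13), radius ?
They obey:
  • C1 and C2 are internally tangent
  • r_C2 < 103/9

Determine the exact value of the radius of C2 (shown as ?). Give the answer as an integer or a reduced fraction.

11

1. [int C1,C2]  r_C2² − 24r_C2 + 143 = 0  ⇒  r_C2 = 11 or 13
2. given r_C2 < 103/9: keep 11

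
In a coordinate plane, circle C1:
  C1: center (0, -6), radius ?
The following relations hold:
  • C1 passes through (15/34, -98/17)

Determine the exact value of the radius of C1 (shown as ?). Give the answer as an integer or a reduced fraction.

1/2

1. [C1∋P]  r_C1² − 1/4 = 0  ⇒  r_C1 = 1/2 (r>0 drops 1)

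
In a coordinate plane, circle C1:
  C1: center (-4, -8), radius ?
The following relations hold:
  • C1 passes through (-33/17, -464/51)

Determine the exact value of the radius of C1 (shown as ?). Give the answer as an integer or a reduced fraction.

1. [C1∋P]  r_C1² − 49/9 = 0  ⇒  r_C1 = 7/3 (r>0 drops 1)

7/3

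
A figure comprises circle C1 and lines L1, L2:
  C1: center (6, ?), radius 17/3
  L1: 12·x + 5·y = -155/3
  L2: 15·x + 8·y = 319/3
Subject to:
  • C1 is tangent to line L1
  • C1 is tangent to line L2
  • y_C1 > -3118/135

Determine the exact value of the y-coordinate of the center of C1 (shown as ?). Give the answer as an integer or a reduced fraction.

-10

1. [C1‖L1]  y_C1² + (742/15)y_C1 + 1184/3 = 0  ⇒  y_C1 = -592/15 or -10
2. [C1‖L2]  y_C1² − (49/12)y_C1 − 845/6 = 0  ⇒  y_C1 = -10 or 169/12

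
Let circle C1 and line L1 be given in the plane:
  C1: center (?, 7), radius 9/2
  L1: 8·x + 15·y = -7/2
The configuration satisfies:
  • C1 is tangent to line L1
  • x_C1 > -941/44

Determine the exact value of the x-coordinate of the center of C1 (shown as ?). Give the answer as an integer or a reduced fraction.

1. [C1‖L1]  x_C1² + (217/8)x_C1 + 185/2 = 0  ⇒  x_C1 = -185/8 or -4
2. given x_C1 > -941/44: keep -4

-4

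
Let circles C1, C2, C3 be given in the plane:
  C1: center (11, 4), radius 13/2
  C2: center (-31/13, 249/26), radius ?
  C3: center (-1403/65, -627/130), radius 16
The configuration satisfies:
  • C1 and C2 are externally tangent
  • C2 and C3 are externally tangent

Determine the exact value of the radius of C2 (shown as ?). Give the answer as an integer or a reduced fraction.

1. [ext C1·C2]  r_C2² + 13r_C2 − 168 = 0  ⇒  r_C2 = 8 (r>0 drops 1)
2. [ext C2·C3]  r_C2² + 32r_C2 − 320 = 0  ⇒  r_C2 = 8 (r>0 drops 1)

8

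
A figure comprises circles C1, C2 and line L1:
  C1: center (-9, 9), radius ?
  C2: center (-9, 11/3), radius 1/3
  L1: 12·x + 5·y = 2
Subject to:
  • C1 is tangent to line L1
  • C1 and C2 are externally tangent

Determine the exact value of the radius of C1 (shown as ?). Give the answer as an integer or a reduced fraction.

1. [C1‖L1]  r_C1² − 25 = 0  ⇒  r_C1 = 5 (r>0 drops 1)
2. [ext C1·C2]  r_C1² + (2/3)r_C1 − 85/3 = 0  ⇒  r_C1 = 5 (r>0 drops 1)

5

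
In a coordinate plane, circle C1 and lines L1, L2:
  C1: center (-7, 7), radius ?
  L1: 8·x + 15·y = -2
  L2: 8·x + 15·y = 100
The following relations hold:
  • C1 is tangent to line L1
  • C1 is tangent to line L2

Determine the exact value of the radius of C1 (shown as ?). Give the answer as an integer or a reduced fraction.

1. [C1‖L1]  r_C1² − 9 = 0  ⇒  r_C1 = 3 (r>0 drops 1)
2. [C1‖L2]  r_C1² − 9 = 0  ⇒  r_C1 = 3 (r>0 drops 1)

3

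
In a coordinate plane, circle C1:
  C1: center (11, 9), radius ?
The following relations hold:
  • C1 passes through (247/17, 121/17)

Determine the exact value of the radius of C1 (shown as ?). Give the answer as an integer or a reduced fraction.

4

1. [C1∋P]  r_C1² − 16 = 0  ⇒  r_C1 = 4 (r>0 drops 1)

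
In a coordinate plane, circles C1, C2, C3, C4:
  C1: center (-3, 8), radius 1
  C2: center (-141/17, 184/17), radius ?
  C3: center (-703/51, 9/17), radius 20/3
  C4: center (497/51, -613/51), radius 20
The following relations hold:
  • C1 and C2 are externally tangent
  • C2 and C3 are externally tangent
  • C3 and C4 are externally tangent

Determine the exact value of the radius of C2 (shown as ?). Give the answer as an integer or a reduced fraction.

5

1. [ext C1·C2]  r_C2² + 2r_C2 − 35 = 0  ⇒  r_C2 = 5 (r>0 drops 1)
2. [ext C2·C3]  r_C2² + (40/3)r_C2 − 275/3 = 0  ⇒  r_C2 = 5 (r>0 drops 1)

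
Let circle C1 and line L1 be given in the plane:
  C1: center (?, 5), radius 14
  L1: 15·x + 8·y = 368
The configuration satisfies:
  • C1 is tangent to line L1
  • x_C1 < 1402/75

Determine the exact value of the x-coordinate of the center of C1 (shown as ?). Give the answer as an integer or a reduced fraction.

6

1. [C1‖L1]  x_C1² − (656/15)x_C1 + 1132/5 = 0  ⇒  x_C1 = 6 or 566/15
2. given x_C1 < 1402/75: keep 6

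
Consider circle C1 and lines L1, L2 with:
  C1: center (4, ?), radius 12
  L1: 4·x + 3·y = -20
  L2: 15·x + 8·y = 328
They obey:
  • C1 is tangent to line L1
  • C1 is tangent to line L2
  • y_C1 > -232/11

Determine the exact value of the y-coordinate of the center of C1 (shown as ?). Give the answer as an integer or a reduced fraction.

1. [C1‖L1]  y_C1² + 24y_C1 − 256 = 0  ⇒  y_C1 = -32 or 8
2. [C1‖L2]  y_C1² − 67y_C1 + 472 = 0  ⇒  y_C1 = 8 or 59

8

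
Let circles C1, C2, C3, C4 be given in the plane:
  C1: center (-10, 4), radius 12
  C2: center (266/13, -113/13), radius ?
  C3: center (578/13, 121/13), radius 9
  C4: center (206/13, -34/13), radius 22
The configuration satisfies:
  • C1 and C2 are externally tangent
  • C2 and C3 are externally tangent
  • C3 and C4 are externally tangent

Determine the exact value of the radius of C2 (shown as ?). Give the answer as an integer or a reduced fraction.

21

1. [ext C1·C2]  r_C2² + 24r_C2 − 945 = 0  ⇒  r_C2 = 21 (r>0 drops 1)
2. [ext C2·C3]  r_C2² + 18r_C2 − 819 = 0  ⇒  r_C2 = 21 (r>0 drops 1)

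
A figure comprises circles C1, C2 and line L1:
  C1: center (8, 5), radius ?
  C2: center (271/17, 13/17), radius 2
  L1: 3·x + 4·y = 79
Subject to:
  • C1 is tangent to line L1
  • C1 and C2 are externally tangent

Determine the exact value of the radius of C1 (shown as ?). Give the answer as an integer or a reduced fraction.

7

1. [C1‖L1]  r_C1² − 49 = 0  ⇒  r_C1 = 7 (r>0 drops 1)
2. [ext C1·C2]  r_C1² + 4r_C1 − 77 = 0  ⇒  r_C1 = 7 (r>0 drops 1)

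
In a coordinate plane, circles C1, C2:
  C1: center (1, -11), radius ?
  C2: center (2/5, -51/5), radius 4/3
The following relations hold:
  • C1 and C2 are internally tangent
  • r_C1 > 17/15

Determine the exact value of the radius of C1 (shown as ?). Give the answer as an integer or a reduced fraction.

1. [int C1,C2]  r_C1² − (8/3)r_C1 + 7/9 = 0  ⇒  r_C1 = 1/3 or 7/3
2. given r_C1 > 17/15: keep 7/3

7/3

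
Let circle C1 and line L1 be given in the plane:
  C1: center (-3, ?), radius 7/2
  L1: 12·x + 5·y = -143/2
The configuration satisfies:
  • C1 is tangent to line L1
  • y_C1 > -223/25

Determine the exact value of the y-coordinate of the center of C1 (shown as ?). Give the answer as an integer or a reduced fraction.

2

1. [C1‖L1]  y_C1² + (71/5)y_C1 − 162/5 = 0  ⇒  y_C1 = -81/5 or 2
2. given y_C1 > -223/25: keep 2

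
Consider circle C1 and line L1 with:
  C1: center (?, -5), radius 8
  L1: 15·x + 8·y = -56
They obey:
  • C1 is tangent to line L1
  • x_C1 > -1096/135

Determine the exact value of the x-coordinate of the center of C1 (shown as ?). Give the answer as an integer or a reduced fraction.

8

1. [C1‖L1]  x_C1² + (32/15)x_C1 − 1216/15 = 0  ⇒  x_C1 = -152/15 or 8
2. given x_C1 > -1096/135: keep 8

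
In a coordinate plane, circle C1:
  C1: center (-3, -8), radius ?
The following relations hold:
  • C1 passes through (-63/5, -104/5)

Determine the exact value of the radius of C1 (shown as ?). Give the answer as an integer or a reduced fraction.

1. [C1∋P]  r_C1² − 256 = 0  ⇒  r_C1 = 16 (r>0 drops 1)

16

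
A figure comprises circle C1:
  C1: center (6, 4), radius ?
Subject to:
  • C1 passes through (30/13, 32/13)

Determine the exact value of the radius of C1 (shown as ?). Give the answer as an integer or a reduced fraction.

1. [C1∋P]  r_C1² − 16 = 0  ⇒  r_C1 = 4 (r>0 drops 1)

4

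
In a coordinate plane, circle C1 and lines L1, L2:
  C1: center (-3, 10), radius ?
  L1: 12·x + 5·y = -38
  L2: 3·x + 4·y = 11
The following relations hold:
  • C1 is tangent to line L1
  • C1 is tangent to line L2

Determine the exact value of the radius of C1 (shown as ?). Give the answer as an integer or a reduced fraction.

4

1. [C1‖L1]  r_C1² − 16 = 0  ⇒  r_C1 = 4 (r>0 drops 1)
2. [C1‖L2]  r_C1² − 16 = 0  ⇒  r_C1 = 4 (r>0 drops 1)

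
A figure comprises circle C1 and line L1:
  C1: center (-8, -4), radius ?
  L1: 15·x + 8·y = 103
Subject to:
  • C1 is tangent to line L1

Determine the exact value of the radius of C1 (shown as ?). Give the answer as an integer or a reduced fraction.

1. [C1‖L1]  r_C1² − 225 = 0  ⇒  r_C1 = 15 (r>0 drops 1)

15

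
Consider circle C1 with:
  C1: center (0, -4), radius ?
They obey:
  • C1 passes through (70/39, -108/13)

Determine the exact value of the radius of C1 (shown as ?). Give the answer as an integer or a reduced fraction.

14/3

1. [C1∋P]  r_C1² − 196/9 = 0  ⇒  r_C1 = 14/3 (r>0 drops 1)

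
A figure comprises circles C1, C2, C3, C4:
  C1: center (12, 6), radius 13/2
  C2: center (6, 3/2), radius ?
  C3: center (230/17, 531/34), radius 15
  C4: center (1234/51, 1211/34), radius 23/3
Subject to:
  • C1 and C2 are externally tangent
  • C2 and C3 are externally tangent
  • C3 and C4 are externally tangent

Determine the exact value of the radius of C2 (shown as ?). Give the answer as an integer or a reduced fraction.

1

1. [ext C1·C2]  r_C2² + 13r_C2 − 14 = 0  ⇒  r_C2 = 1 (r>0 drops 1)
2. [ext C2·C3]  r_C2² + 30r_C2 − 31 = 0  ⇒  r_C2 = 1 (r>0 drops 1)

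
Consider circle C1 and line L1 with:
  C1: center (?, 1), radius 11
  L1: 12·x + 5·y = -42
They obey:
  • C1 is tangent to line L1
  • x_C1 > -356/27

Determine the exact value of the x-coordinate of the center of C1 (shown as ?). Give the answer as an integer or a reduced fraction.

8

1. [C1‖L1]  x_C1² + (47/6)x_C1 − 380/3 = 0  ⇒  x_C1 = -95/6 or 8
2. given x_C1 > -356/27: keep 8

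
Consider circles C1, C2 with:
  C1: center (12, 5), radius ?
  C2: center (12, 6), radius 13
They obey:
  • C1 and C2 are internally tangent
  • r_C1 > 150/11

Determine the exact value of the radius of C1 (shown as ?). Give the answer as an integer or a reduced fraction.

14

1. [int C1,C2]  r_C1² − 26r_C1 + 168 = 0  ⇒  r_C1 = 12 or 14
2. given r_C1 > 150/11: keep 14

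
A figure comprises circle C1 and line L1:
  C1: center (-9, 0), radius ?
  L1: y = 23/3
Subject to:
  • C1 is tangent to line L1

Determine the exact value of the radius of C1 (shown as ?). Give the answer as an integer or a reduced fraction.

23/3

1. [C1‖L1]  r_C1² − 529/9 = 0  ⇒  r_C1 = 23/3 (r>0 drops 1)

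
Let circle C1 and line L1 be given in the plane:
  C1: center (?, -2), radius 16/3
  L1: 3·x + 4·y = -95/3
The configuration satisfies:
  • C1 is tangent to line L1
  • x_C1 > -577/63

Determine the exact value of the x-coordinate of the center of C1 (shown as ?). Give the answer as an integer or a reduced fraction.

1

1. [C1‖L1]  x_C1² + (142/9)x_C1 − 151/9 = 0  ⇒  x_C1 = -151/9 or 1
2. given x_C1 > -577/63: keep 1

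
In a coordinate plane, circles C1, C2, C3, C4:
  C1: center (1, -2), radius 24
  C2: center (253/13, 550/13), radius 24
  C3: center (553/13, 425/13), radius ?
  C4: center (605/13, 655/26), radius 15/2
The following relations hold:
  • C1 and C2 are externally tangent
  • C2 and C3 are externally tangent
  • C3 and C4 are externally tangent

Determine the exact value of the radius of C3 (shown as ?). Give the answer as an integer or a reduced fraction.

1

1. [ext C2·C3]  r_C3² + 48r_C3 − 49 = 0  ⇒  r_C3 = 1 (r>0 drops 1)
2. [ext C3·C4]  r_C3² + 15r_C3 − 16 = 0  ⇒  r_C3 = 1 (r>0 drops 1)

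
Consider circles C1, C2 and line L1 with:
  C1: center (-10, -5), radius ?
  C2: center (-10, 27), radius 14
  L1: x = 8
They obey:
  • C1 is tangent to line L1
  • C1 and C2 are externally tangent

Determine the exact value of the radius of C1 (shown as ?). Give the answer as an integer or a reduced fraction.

1. [C1‖L1]  r_C1² − 324 = 0  ⇒  r_C1 = 18 (r>0 drops 1)
2. [ext C1·C2]  r_C1² + 28r_C1 − 828 = 0  ⇒  r_C1 = 18 (r>0 drops 1)

18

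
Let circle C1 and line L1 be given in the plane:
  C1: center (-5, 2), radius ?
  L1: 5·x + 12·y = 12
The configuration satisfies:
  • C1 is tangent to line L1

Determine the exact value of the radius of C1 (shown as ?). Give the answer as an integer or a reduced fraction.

1

1. [C1‖L1]  r_C1² − 1 = 0  ⇒  r_C1 = 1 (r>0 drops 1)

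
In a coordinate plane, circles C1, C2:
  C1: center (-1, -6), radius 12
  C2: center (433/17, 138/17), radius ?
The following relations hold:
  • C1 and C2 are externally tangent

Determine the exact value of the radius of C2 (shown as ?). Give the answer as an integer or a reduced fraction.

18

1. [ext C1·C2]  r_C2² + 24r_C2 − 756 = 0  ⇒  r_C2 = 18 (r>0 drops 1)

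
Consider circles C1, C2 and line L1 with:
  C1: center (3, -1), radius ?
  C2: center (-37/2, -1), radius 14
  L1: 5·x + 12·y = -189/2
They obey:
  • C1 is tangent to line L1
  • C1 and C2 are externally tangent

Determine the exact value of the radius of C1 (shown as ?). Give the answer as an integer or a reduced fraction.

1. [C1‖L1]  r_C1² − 225/4 = 0  ⇒  r_C1 = 15/2 (r>0 drops 1)
2. [ext C1·C2]  r_C1² + 28r_C1 − 1065/4 = 0  ⇒  r_C1 = 15/2 (r>0 drops 1)

15/2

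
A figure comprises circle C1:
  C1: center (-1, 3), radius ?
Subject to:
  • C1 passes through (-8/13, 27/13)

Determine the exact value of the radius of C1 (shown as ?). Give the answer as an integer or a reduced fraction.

1

1. [C1∋P]  r_C1² − 1 = 0  ⇒  r_C1 = 1 (r>0 drops 1)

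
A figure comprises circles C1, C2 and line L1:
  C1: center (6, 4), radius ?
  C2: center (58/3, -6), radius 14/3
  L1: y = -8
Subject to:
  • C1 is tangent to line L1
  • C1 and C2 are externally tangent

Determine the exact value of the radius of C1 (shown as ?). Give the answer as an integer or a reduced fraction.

12

1. [C1‖L1]  r_C1² − 144 = 0  ⇒  r_C1 = 12 (r>0 drops 1)
2. [ext C1·C2]  r_C1² + (28/3)r_C1 − 256 = 0  ⇒  r_C1 = 12 (r>0 drops 1)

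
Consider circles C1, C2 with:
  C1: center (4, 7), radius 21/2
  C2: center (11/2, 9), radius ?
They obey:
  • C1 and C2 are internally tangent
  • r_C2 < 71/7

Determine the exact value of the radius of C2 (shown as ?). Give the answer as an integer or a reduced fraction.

1. [int C1,C2]  r_C2² − 21r_C2 + 104 = 0  ⇒  r_C2 = 8 or 13
2. given r_C2 < 71/7: keep 8

8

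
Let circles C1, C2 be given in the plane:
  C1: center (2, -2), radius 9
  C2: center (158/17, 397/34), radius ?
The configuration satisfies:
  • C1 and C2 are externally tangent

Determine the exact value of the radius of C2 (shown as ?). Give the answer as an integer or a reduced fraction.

13/2

1. [ext C1·C2]  r_C2² + 18r_C2 − 637/4 = 0  ⇒  r_C2 = 13/2 (r>0 drops 1)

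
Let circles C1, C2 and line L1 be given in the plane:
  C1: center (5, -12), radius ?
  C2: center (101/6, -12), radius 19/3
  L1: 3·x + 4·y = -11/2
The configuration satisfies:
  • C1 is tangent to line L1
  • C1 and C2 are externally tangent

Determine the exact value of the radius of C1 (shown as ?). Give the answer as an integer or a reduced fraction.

1. [C1‖L1]  r_C1² − 121/4 = 0  ⇒  r_C1 = 11/2 (r>0 drops 1)
2. [ext C1·C2]  r_C1² + (38/3)r_C1 − 1199/12 = 0  ⇒  r_C1 = 11/2 (r>0 drops 1)

11/2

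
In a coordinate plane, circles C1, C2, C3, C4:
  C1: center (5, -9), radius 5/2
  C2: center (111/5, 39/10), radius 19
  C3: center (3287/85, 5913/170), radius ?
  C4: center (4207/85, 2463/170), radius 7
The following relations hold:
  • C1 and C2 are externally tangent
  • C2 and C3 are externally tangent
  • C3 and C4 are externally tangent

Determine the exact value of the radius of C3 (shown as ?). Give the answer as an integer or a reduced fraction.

1. [ext C2·C3]  r_C3² + 38r_C3 − 864 = 0  ⇒  r_C3 = 16 (r>0 drops 1)
2. [ext C3·C4]  r_C3² + 14r_C3 − 480 = 0  ⇒  r_C3 = 16 (r>0 drops 1)

16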